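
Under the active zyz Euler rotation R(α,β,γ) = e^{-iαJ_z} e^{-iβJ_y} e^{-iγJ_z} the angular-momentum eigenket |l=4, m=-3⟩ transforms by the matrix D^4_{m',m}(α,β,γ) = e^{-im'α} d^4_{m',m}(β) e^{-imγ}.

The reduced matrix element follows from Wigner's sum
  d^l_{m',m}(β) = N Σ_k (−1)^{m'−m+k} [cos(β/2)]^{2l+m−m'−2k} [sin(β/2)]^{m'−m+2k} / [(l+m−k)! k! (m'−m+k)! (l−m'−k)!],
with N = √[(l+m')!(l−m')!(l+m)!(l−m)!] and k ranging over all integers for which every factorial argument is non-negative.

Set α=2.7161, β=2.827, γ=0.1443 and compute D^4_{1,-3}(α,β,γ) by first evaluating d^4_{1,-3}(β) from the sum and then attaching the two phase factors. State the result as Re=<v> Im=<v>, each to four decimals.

Split into d^4_{1,-3}(β=2.827) × two z-phases.
With c≡cos(β/2)=0.156648 and s≡sin(β/2)=0.987654, N=[120·6·1·5040]^{1/2}=1904.940944
k: max(0,(-3)−(1))=0 … min(4+(-3),4−(1))=1
  k=0: (−1)^4·1904.9409/(144)·0.1566^4·0.9877^4 = +0.007580
  k=1: (−1)^5·1904.9409/(240)·0.1566^2·0.9877^6 = -0.180781
d^4_{1,-3}(2.827) = +0.007580 -0.180781 = -0.173201
D = (-0.910835-0.412770i)·(-0.173201)·(+0.907753+0.419505i) = +0.113214+0.131078i

Re=0.1132 Im=0.1311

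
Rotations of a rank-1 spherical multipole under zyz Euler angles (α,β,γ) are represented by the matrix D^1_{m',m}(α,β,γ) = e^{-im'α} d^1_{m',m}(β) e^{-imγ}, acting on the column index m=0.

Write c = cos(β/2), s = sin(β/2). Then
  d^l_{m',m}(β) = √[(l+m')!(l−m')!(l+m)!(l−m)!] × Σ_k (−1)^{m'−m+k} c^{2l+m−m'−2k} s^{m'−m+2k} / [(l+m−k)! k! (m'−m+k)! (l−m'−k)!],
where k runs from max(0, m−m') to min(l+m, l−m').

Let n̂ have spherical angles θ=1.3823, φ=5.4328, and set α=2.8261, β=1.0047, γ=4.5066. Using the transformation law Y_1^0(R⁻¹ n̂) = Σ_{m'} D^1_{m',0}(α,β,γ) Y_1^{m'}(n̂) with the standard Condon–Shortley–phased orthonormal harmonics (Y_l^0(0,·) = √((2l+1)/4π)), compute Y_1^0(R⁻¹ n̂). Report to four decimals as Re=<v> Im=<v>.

Need the full column D^1_{m',0} for m'=−1..1 at α=2.8261, β=1.0047, γ=4.5066.
cos(β/2)=0.876453, sin(β/2)=0.481487
d^1_{-1,0}: single k=1 term ⇒ +0.596799;  D = -0.567343+0.185178i
d^1_{0,0}: k∈[0..1] ⇒ +0.768171 -0.231829 = +0.536341;  D = +0.536341+0.000000i
d^1_{1,0}: single k=0 term ⇒ -0.596799;  D = +0.567343+0.185178i
Y_1^{m'}(θ=1.3823,φ=5.4328) and Σ D·Y over m':
  (-0.5673+0.1852i)·(+0.2239+0.2551i)  (+0.5363+0.0000i)·(+0.0916+0.0000i)  (+0.5673+0.1852i)·(-0.2239+0.2551i)
Y_1^0(R⁻¹ n̂) = -0.299392+0.000000i

Re=-0.2994 Im=0.0000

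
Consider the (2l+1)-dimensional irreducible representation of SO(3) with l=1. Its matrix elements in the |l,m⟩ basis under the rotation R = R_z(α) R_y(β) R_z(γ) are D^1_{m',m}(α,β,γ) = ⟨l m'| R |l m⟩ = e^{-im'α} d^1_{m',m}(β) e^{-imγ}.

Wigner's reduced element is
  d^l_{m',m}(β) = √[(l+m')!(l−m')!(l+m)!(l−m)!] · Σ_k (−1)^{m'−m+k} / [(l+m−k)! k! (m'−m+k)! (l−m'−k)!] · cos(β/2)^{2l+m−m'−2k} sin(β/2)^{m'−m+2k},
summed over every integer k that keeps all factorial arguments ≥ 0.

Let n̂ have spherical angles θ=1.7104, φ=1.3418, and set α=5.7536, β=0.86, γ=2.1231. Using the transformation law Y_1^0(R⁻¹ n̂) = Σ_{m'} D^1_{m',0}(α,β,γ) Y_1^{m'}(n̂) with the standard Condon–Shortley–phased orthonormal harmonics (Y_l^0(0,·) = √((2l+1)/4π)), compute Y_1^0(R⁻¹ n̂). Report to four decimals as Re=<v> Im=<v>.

Re=-0.1529 Im=0.0000

Need the full column D^1_{m',0} for m'=−1..1 at α=5.7536, β=0.86, γ=2.1231.
cos(β/2)=0.908966, sin(β/2)=0.416871
d^1_{-1,0}: single k=1 term ⇒ +0.535876;  D = +0.462470-0.270711i
d^1_{0,0}: k∈[0..1] ⇒ +0.826219 -0.173781 = +0.652437;  D = +0.652437+0.000000i
d^1_{1,0}: single k=0 term ⇒ -0.535876;  D = -0.462470-0.270711i
Y_1^{m'}(θ=1.7104,φ=1.3418) and Σ D·Y over m':
  (+0.4625-0.2707i)·(+0.0777-0.3332i)  (+0.6524+0.0000i)·(-0.0680+0.0000i)  (-0.4625-0.2707i)·(-0.0777-0.3332i)
Y_1^0(R⁻¹ n̂) = -0.152927+0.000000i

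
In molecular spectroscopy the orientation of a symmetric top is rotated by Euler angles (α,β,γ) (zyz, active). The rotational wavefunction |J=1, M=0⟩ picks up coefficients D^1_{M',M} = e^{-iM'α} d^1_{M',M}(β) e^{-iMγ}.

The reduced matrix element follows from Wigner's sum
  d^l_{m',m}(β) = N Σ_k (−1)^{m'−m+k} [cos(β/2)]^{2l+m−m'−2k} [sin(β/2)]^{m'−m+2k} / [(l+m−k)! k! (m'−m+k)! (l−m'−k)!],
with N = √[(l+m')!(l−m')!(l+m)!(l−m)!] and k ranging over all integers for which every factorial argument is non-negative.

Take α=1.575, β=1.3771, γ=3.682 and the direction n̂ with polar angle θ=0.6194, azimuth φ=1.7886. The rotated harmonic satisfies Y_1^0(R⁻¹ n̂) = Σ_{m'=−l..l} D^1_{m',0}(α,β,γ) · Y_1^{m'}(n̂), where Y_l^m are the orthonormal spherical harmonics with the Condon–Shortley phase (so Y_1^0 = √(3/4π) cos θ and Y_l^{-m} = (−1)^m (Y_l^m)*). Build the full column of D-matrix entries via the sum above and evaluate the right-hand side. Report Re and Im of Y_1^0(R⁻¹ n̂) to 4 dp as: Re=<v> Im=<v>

Need the full column D^1_{m',0} for m'=−1..1 at α=1.575, β=1.3771, γ=3.682.
cos(β/2)=0.772168, sin(β/2)=0.635418
d^1_{-1,0}: single k=1 term ⇒ +0.693883;  D = -0.002917+0.693877i
d^1_{0,0}: k∈[0..1] ⇒ +0.596244 -0.403756 = +0.192487;  D = +0.192487+0.000000i
d^1_{1,0}: single k=0 term ⇒ -0.693883;  D = +0.002917+0.693877i
Y_1^{m'}(θ=0.6194,φ=1.7886) and Σ D·Y over m':
  (-0.0029+0.6939i)·(-0.0433-0.1958i)  (+0.1925+0.0000i)·(+0.3978+0.0000i)  (+0.0029+0.6939i)·(+0.0433-0.1958i)
Y_1^0(R⁻¹ n̂) = +0.348604+0.000000i

Re=0.3486 Im=0.0000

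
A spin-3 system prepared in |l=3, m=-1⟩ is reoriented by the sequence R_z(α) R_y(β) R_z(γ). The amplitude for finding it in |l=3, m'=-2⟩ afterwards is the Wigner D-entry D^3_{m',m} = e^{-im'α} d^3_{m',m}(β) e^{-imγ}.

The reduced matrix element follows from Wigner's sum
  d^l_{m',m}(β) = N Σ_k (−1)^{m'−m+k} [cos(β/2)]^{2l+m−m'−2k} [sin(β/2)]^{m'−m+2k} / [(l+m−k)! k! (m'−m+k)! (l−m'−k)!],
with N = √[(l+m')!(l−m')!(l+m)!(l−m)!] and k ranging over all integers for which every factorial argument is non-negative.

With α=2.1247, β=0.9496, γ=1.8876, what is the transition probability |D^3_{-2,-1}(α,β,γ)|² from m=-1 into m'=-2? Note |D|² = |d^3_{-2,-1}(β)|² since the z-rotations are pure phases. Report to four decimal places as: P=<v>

First d^3_{-2,-1}(β=0.9496), then the phase factors e^{-i(-2)α} and e^{-i(-1)γ}:
Half-angle: c=0.889384, s=0.457161. N=√(1·120·2·24)=75.894664
k∈{1,2} keeps every argument non-negative
  k=1: (−1)^0·75.8947/(24)·0.8894^5·0.4572^1 = +0.804481
  k=2: (−1)^1·75.8947/(12)·0.8894^3·0.4572^3 = -0.425113
d^3_{-2,-1}(0.9496) = +0.804481 -0.425113 = +0.379368
|D^3_{-2,-1}|² = |d^3_{-2,-1}(β)|² = (+0.379368)² = 0.143920 (the z-rotation phases have unit modulus)

P=0.1439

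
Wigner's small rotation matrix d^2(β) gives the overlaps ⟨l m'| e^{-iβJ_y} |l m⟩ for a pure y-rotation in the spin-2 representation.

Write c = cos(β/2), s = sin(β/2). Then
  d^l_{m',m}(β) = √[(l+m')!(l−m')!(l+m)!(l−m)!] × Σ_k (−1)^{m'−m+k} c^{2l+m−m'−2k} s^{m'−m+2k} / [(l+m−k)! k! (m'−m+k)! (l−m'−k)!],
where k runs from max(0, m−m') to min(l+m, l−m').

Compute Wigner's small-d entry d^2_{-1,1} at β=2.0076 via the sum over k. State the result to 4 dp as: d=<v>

d^2_{-1,1}(β=2.0076) via Wigner's sum:
With c≡cos(β/2)=0.537101 and s≡sin(β/2)=0.843518, N=[1·6·6·1]^{1/2}=6.000000
k: max(0,(1)−(-1))=2 … min(2+(1),2−(-1))=3
  k=2: (−1)^0·6.0000/(2)·0.5371^2·0.8435^2 = +0.615774
  k=3: (−1)^1·6.0000/(6)·0.5371^0·0.8435^4 = -0.506265
d^2_{-1,1}(2.0076) = +0.615774 -0.506265 = +0.109510

d=0.1095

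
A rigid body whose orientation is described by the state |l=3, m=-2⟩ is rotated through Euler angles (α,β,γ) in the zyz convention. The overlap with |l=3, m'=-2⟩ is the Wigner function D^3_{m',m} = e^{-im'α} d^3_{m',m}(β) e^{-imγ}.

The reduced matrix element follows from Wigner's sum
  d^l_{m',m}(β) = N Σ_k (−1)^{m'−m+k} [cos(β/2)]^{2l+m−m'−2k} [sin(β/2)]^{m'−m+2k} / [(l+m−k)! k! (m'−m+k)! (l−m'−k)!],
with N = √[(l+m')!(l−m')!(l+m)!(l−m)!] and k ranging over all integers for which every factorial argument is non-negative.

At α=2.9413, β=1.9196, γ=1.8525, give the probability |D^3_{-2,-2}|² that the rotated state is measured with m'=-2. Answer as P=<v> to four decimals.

P=0.1074

First d^3_{-2,-2}(β=1.9196), then the phase factors e^{-i(-2)α} and e^{-i(-2)γ}:
Half-angle: c=0.573684, s=0.819077. N=√(1·120·1·120)=120.000000
The bounds max(0,m−m')=0 and min(l+m,l−m')=1 give 2 terms
  k=0: (−1)^0·120.0000/(120)·0.5737^6·0.8191^0 = +0.035648
  k=1: (−1)^1·120.0000/(24)·0.5737^4·0.8191^2 = -0.363337
d^3_{-2,-2}(1.9196) = +0.035648 -0.363337 = -0.327689
|D^3_{-2,-2}|² = |d^3_{-2,-2}(β)|² = (-0.327689)² = 0.107380 (the z-rotation phases have unit modulus)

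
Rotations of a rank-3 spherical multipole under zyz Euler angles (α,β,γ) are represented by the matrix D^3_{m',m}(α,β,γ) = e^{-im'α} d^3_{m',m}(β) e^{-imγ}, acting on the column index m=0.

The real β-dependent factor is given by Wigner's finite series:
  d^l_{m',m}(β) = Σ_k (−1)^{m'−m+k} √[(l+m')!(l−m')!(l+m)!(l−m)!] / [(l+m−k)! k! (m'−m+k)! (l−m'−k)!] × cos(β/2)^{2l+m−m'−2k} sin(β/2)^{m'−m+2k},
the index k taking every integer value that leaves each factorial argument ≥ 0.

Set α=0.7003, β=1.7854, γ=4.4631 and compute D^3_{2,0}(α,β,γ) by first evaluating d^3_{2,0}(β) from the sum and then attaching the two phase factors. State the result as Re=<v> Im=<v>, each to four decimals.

Re=-0.0472 Im=0.2744

D^3_{2,0}(0.7003,1.7854,4.4631) = e^{-i·2·0.7003}·d^3_{2,0}(1.7854)·e^{-i·0·4.4631}. Compute d first:
With c≡cos(β/2)=0.627312 and s≡sin(β/2)=0.778768, N=[120·1·6·6]^{1/2}=65.726707
k: max(0,(0)−(2))=0 … min(3+(0),3−(2))=1
  k=0: (−1)^2·65.7267/(12)·0.6273^4·0.7788^2 = +0.514411
  k=1: (−1)^3·65.7267/(12)·0.6273^2·0.7788^4 = -0.792794
d^3_{2,0}(1.7854) = +0.514411 -0.792794 = -0.278383
D = (+0.169376-0.985552i)·(-0.278383)·(+1.000000+0.000000i) = -0.047151+0.274361i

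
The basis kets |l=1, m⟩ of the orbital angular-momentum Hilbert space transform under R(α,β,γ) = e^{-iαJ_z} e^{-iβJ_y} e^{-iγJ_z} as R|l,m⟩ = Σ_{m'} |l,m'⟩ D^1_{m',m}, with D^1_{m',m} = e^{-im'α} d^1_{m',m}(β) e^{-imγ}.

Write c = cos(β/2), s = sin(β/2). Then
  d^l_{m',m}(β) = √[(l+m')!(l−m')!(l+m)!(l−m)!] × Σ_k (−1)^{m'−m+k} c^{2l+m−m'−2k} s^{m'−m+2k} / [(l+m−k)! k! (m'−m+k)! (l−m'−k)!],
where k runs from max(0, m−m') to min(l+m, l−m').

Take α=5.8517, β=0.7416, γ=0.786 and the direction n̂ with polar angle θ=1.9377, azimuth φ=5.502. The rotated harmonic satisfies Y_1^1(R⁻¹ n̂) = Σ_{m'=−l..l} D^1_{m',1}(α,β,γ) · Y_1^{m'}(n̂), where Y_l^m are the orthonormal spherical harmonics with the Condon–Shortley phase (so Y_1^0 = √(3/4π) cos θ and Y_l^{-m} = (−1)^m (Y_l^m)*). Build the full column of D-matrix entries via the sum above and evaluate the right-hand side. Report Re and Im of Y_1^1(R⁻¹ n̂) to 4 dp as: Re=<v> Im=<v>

Need the full column D^1_{m',1} for m'=−1..1 at α=5.8517, β=0.7416, γ=0.786.
cos(β/2)=0.932038, sin(β/2)=0.362361
d^1_{-1,1}: single k=2 term ⇒ +0.131306;  D = +0.045433-0.123195i
d^1_{0,1}: single k=1 term ⇒ +0.477628;  D = +0.337531-0.337937i
d^1_{1,1}: single k=0 term ⇒ +0.868694;  D = +0.814675-0.301554i
Y_1^{m'}(θ=1.9377,φ=5.502) and Σ D·Y over m':
  (+0.0454-0.1232i)·(+0.2290+0.2271i)  (+0.3375-0.3379i)·(-0.1753+0.0000i)  (+0.8147-0.3016i)·(-0.2290+0.2271i)
Y_1^1(R⁻¹ n̂) = -0.138866+0.295388i

Re=-0.1389 Im=0.2954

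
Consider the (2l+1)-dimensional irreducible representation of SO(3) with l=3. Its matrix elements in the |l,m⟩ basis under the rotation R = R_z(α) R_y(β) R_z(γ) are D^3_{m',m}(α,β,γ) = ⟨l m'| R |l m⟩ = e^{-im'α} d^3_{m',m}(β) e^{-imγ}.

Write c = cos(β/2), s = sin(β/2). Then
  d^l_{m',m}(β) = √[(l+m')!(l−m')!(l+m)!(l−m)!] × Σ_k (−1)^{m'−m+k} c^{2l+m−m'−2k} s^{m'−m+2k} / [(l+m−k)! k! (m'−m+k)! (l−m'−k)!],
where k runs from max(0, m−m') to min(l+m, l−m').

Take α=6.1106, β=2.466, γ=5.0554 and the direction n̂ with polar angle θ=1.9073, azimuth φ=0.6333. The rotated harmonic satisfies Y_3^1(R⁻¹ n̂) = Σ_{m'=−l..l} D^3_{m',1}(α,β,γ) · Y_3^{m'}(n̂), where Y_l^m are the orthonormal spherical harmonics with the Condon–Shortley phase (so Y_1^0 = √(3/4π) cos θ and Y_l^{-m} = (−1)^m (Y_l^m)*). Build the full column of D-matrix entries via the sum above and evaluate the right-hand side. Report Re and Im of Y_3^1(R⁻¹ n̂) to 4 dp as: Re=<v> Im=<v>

Need the full column D^3_{m',1} for m'=−3..3 at α=6.1106, β=2.466, γ=5.0554.
cos(β/2)=0.331409, sin(β/2)=0.943487
d^3_{-3,1}: single k=4 term ⇒ +0.337068;  D = +0.255613+0.219720i
d^3_{-2,1}: k∈[3..4] ⇒ +0.193344 -0.783509 = -0.590166;  D = -0.374834-0.455845i
d^3_{-1,1}: k∈[2..4] ⇒ +0.064429 -0.696245 +0.705369 = +0.073552;  D = +0.036265+0.063991i
d^3_{0,1}: k∈[1..3] ⇒ +0.013066 -0.317696 +0.858292 = +0.553662;  D = +0.186210+0.521409i
d^3_{1,1}: k∈[0..2] ⇒ +0.001325 -0.085905 +0.522184 = +0.437604;  D = +0.074218+0.431264i
d^3_{2,1}: k∈[0..1] ⇒ -0.011928 +0.193344 = +0.181416;  D = -0.000392+0.181416i
d^3_{3,1}: single k=0 term ⇒ +0.041589;  D = -0.007230+0.040955i
Y_3^{m'}(θ=1.9073,φ=0.6333) and Σ D·Y over m':
  (+0.2556+0.2197i)·(-0.1134-0.3321i)  (-0.3748-0.4558i)·(-0.0901+0.2869i)  (+0.0363+0.0640i)·(-0.1119+0.0821i)  (+0.1862+0.5214i)·(+0.3025+0.0000i)  (+0.0742+0.4313i)·(+0.1119+0.0821i)  (-0.0004+0.1814i)·(-0.0901-0.2869i)  (-0.0072+0.0410i)·(+0.1134-0.3321i)
Y_3^1(R⁻¹ n̂) = +0.293243+0.022426i

Re=0.2932 Im=0.0224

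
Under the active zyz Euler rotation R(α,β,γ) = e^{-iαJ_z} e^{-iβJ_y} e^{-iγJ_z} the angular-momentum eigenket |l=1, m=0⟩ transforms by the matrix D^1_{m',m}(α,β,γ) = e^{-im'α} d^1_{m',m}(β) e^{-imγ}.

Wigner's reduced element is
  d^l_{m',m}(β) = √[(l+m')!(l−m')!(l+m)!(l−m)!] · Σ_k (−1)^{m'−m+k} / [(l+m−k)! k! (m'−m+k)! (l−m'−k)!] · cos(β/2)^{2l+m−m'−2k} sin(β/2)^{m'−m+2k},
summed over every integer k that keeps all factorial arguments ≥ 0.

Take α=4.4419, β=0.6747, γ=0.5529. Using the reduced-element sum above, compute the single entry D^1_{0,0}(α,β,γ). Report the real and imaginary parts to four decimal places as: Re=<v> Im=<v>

Split into d^1_{0,0}(β=0.6747) × two z-phases.
With c≡cos(β/2)=0.943635 and s≡sin(β/2)=0.330988, N=[1·1·1·1]^{1/2}=1.000000
k: max(0,(0)−(0))=0 … min(1+(0),1−(0))=1
  k=0: (−1)^0·1.0000/(1)·0.9436^2·0.3310^0 = +0.890447
  k=1: (−1)^1·1.0000/(1)·0.9436^0·0.3310^2 = -0.109553
d^1_{0,0}(0.6747) = +0.890447 -0.109553 = +0.780894
D = (+1.000000+0.000000i)·(+0.780894)·(+1.000000+0.000000i) = +0.780894+0.000000i

Re=0.7809 Im=0.0000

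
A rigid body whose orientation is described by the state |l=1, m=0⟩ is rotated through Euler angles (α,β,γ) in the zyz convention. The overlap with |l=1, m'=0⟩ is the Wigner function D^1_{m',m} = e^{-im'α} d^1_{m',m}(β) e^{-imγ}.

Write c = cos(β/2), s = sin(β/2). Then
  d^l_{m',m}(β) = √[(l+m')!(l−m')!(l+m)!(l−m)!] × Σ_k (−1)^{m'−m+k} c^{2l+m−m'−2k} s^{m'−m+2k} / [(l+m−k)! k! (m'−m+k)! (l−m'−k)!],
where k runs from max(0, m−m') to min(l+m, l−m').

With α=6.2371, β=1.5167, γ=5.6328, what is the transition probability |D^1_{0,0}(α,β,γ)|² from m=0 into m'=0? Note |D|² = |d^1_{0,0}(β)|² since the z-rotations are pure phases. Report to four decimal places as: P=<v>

D^1_{0,0}(6.2371,1.5167,5.6328) = e^{-i·0·6.2371}·d^1_{0,0}(1.5167)·e^{-i·0·5.6328}. Compute d first:
c=cos(1.5167/2)=0.725972, s=sin(1.5167/2)=0.687725; N=√[1·1·1·1]=1.000000
The bounds max(0,m−m')=0 and min(l+m,l−m')=1 give 2 terms
  k=0: (−1)^0·1.0000/(1)·0.7260^2·0.6877^0 = +0.527035
  k=1: (−1)^1·1.0000/(1)·0.7260^0·0.6877^2 = -0.472965
d^1_{0,0}(1.5167) = +0.527035 -0.472965 = +0.054070
|D^1_{0,0}|² = |d^1_{0,0}(β)|² = (+0.054070)² = 0.002924 (the z-rotation phases have unit modulus)

P=0.0029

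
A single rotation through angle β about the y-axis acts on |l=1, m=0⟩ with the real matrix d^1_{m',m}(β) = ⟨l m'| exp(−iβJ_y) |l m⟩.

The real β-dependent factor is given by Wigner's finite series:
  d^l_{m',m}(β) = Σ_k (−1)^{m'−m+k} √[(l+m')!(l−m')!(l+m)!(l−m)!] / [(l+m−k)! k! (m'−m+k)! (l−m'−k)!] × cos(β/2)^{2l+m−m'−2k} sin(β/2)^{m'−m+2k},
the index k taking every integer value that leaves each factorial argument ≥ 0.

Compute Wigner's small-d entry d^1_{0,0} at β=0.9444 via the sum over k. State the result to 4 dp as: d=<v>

d=0.5862

d^1_{0,0}(β=0.9444) via Wigner's sum:
Half-angle: c=0.890570, s=0.454847. N=√(1·1·1·1)=1.000000
Admissible k: 0..1 (factorial args all ≥0)
  k=0: (−1)^0·1.0000/(1)·0.8906^2·0.4548^0 = +0.793115
  k=1: (−1)^1·1.0000/(1)·0.8906^0·0.4548^2 = -0.206885
d^1_{0,0}(0.9444) = +0.793115 -0.206885 = +0.586229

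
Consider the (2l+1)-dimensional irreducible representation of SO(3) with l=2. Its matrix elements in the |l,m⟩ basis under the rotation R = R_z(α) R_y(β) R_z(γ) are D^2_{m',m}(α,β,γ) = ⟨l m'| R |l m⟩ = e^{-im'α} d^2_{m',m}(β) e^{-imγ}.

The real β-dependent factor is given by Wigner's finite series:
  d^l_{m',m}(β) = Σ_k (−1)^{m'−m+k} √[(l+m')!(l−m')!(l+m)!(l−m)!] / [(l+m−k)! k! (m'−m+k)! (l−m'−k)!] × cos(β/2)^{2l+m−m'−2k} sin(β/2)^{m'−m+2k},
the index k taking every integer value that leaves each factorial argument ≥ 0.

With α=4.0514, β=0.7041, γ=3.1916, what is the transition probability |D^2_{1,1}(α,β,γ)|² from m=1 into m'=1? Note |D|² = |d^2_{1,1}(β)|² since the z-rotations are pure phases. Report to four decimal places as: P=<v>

P=0.2135

Split into d^2_{1,1}(β=0.7041) × two z-phases.
With c≡cos(β/2)=0.938668 and s≡sin(β/2)=0.344823, N=[6·1·6·1]^{1/2}=6.000000
Admissible k: 0..1 (factorial args all ≥0)
  k=0: (−1)^0·6.0000/(6)·0.9387^4·0.3448^0 = +0.776332
  k=1: (−1)^1·6.0000/(2)·0.9387^2·0.3448^2 = -0.314295
d^2_{1,1}(0.7041) = +0.776332 -0.314295 = +0.462038
|D^2_{1,1}|² = |d^2_{1,1}(β)|² = (+0.462038)² = 0.213479 (the z-rotation phases have unit modulus)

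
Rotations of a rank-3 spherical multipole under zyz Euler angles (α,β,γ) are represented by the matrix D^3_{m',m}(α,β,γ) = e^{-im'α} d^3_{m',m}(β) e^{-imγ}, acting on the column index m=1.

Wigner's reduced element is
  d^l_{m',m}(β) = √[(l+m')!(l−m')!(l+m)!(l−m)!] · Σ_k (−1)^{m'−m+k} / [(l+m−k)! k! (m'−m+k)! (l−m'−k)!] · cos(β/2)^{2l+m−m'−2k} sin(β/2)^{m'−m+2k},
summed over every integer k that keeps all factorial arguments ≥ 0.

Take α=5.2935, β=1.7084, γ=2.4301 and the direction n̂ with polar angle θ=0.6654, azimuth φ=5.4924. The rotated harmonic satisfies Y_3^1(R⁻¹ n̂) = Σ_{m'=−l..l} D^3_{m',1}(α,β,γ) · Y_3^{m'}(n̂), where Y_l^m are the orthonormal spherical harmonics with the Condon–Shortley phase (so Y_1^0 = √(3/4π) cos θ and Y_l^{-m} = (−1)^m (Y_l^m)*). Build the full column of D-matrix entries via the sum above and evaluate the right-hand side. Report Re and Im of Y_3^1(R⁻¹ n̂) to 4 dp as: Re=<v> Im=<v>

Re=-0.0493 Im=-0.0317

Need the full column D^3_{m',1} for m'=−3..3 at α=5.2935, β=1.7084, γ=2.4301.
cos(β/2)=0.656822, sin(β/2)=0.754046
d^3_{-3,1}: single k=4 term ⇒ +0.540171;  D = +0.342491+0.417715i
d^3_{-2,1}: k∈[3..4] ⇒ +0.768362 -0.506333 = +0.262029;  D = -0.078165+0.250099i
d^3_{-1,1}: k∈[2..4] ⇒ +0.634947 -1.115773 +0.183817 = -0.297010;  D = +0.285591-0.081564i
d^3_{0,1}: k∈[1..3] ⇒ +0.319320 -1.262548 +0.554660 = -0.388568;  D = +0.294297+0.253721i
d^3_{1,1}: k∈[0..2] ⇒ +0.080295 -0.846596 +0.836830 = +0.070529;  D = +0.009170-0.069930i
d^3_{2,1}: k∈[0..1] ⇒ -0.291498 +0.768362 = +0.476864;  D = +0.429239-0.207733i
d^3_{3,1}: single k=0 term ⇒ +0.409856;  D = +0.351757+0.210355i
Y_3^{m'}(θ=0.6654,φ=5.4924) and Σ D·Y over m':
  (+0.3425+0.4177i)·(-0.0705+0.0683i)  (-0.0782+0.2501i)·(-0.0033+0.3064i)  (+0.2856-0.0816i)·(+0.2939+0.2971i)  (+0.2943+0.2537i)·(+0.0277+0.0000i)  (+0.0092-0.0699i)·(-0.2939+0.2971i)  (+0.4292-0.2077i)·(-0.0033-0.3064i)  (+0.3518+0.2104i)·(+0.0705+0.0683i)
Y_3^1(R⁻¹ n̂) = -0.049307-0.031670i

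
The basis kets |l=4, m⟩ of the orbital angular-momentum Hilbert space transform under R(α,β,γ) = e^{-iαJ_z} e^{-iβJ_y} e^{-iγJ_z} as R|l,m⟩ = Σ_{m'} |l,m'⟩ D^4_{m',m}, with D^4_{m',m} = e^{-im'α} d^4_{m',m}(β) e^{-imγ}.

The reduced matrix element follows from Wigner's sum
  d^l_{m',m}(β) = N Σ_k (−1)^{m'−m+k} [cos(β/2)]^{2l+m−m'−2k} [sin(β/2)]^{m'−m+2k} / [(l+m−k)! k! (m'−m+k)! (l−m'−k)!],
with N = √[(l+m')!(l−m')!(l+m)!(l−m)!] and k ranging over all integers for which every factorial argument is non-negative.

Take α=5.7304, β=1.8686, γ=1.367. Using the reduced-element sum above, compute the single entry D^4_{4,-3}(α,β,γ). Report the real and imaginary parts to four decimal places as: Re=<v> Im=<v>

Re=-0.3655 Im=-0.0106

Split into d^4_{4,-3}(β=1.8686) × two z-phases.
Half-angle: c=0.594382, s=0.804183. N=√(40320·1·1·5040)=14255.272709
The bounds max(0,m−m')=0 and min(l+m,l−m')=0 give 1 term
  k=0: (−1)^7·14255.2727/(5040)·0.5944^1·0.8042^7 = -0.365675
d^4_{4,-3}(1.8686) = -0.365675
Phases: e^{-i·(4)·5.7304}=-0.597472+0.801890i, e^{-i·(-3)·1.367}=-0.574005-0.818852i ⇒ D=-0.365522-0.010587i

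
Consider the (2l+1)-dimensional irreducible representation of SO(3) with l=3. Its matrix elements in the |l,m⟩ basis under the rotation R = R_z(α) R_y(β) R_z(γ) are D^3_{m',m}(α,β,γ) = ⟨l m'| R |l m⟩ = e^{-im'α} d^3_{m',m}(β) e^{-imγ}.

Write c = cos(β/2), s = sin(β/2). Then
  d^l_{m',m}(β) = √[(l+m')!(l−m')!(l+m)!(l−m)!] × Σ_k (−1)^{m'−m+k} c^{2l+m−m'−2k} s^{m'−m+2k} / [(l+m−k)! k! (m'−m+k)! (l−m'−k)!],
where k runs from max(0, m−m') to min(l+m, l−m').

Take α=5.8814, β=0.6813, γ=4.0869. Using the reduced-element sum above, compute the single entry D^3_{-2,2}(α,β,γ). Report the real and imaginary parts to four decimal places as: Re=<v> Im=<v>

First d^3_{-2,2}(β=0.6813), then the phase factors e^{-i(-2)α} and e^{-i(2)γ}:
With c≡cos(β/2)=0.942538 and s≡sin(β/2)=0.334100, N=[1·120·120·1]^{1/2}=120.000000
k∈{4,5} keeps every argument non-negative
  k=4: (−1)^0·120.0000/(24)·0.9425^2·0.3341^4 = +0.055344
  k=5: (−1)^1·120.0000/(120)·0.9425^0·0.3341^6 = -0.001391
d^3_{-2,2}(0.6813) = +0.055344 -0.001391 = +0.053953
Attach z-rotation phases: D = e^{-i(-2)(5.8814)}·(+0.053953)·e^{-i(2)(4.0869)} = -0.048643-0.023342i

Re=-0.0486 Im=-0.0233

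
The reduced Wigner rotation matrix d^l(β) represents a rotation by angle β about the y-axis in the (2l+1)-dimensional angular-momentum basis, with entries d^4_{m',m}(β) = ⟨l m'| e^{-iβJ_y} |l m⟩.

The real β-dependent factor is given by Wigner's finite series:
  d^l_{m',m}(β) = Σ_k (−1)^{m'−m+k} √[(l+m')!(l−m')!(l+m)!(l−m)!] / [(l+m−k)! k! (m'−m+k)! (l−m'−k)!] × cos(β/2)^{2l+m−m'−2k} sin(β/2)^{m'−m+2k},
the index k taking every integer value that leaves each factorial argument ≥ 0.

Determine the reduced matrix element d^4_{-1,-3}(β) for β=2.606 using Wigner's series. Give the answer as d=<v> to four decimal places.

d=-0.0536

d^4_{-1,-3}(β=2.606) via Wigner's sum:
c=cos(2.606/2)=0.264607, s=sin(2.606/2)=0.964356; N=√[6·120·1·5040]=1904.940944
Admissible k: 0..1 (factorial args all ≥0)
  k=0: (−1)^2·1904.9409/(240)·0.2646^6·0.9644^2 = +0.002534
  k=1: (−1)^3·1904.9409/(144)·0.2646^4·0.9644^4 = -0.056089
d^4_{-1,-3}(2.606) = +0.002534 -0.056089 = -0.053555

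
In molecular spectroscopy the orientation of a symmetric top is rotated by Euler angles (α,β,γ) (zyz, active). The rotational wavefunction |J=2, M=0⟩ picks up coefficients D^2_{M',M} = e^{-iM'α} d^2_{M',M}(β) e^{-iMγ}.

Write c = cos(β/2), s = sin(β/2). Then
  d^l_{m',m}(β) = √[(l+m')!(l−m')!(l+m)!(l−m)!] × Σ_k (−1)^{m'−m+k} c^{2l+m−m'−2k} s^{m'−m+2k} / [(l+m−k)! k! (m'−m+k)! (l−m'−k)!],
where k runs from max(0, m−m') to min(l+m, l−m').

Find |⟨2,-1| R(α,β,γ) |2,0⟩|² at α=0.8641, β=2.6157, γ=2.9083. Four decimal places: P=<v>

Split into d^2_{-1,0}(β=2.6157) × two z-phases.
c=cos(2.6157/2)=0.259927, s=sin(2.6157/2)=0.965628; N=√[1·6·2·2]=4.898979
k: max(0,(0)−(-1))=1 … min(2+(0),2−(-1))=2
  k=1: (−1)^0·4.8990/(2)·0.2599^3·0.9656^1 = +0.041537
  k=2: (−1)^1·4.8990/(2)·0.2599^1·0.9656^3 = -0.573267
d^2_{-1,0}(2.6157) = +0.041537 -0.573267 = -0.531729
|D^2_{-1,0}|² = |d^2_{-1,0}(β)|² = (-0.531729)² = 0.282736 (the z-rotation phases have unit modulus)

P=0.2827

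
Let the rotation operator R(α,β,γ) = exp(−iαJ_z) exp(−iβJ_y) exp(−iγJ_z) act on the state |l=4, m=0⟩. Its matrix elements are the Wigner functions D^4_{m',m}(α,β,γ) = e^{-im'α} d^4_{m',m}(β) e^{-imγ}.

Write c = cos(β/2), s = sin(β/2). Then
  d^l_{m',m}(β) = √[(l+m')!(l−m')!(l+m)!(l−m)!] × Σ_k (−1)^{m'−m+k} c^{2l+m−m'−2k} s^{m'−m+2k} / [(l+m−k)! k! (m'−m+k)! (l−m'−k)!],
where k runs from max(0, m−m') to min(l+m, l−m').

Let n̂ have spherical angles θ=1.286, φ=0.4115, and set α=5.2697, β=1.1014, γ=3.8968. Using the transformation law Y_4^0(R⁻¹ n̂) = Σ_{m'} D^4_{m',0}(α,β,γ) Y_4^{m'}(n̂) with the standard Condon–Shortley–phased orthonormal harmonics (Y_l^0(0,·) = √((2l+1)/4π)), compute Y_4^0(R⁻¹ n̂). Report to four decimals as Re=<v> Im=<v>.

Re=0.1315 Im=0.0000

Need the full column D^4_{m',0} for m'=−4..4 at α=5.2697, β=1.1014, γ=3.8968.
cos(β/2)=0.852158, sin(β/2)=0.523284
d^4_{-4,0}: single k=4 term ⇒ +0.330811;  D = -0.202420+0.261653i
d^4_{-3,0}: k∈[3..4] ⇒ +0.761865 -0.287284 = +0.474580;  D = -0.472155-0.047916i
d^4_{-2,0}: k∈[2..4] ⇒ +0.994759 -1.000278 +0.141444 = +0.135926;  D = -0.059878-0.122027i
d^4_{-1,0}: k∈[1..4] ⇒ +0.763651 -1.727746 +0.651499 -0.040945 = -0.353541;  D = -0.186990+0.300043i
d^4_{0,0}: k∈[0..4] ⇒ +0.278076 -1.677709 +1.423421 -0.238553 +0.005622 = -0.209144;  D = -0.209144+0.000000i
d^4_{1,0}: k∈[0..3] ⇒ -0.763651 +1.727746 -0.651499 +0.040945 = +0.353541;  D = +0.186990+0.300043i
d^4_{2,0}: k∈[0..2] ⇒ +0.994759 -1.000278 +0.141444 = +0.135926;  D = -0.059878+0.122027i
d^4_{3,0}: k∈[0..1] ⇒ -0.761865 +0.287284 = -0.474580;  D = +0.472155-0.047916i
d^4_{4,0}: single k=0 term ⇒ +0.330811;  D = -0.202420-0.261653i
Y_4^{m'}(θ=1.286,φ=0.4115) and Σ D·Y over m':
  (-0.2024+0.2617i)·(-0.0282-0.3744i)  (-0.4722-0.0479i)·(+0.1026-0.2935i)  (-0.0599-0.1220i)·(-0.0937+0.1011i)  (-0.1870+0.3000i)·(-0.2861+0.1249i)  (-0.2091+0.0000i)·(+0.0899+0.0000i)  (+0.1870+0.3000i)·(+0.2861+0.1249i)  (-0.0599+0.1220i)·(-0.0937-0.1011i)  (+0.4722-0.0479i)·(-0.1026-0.2935i)  (-0.2024-0.2617i)·(-0.0282+0.3744i)
Y_4^0(R⁻¹ n̂) = +0.131499+0.000000i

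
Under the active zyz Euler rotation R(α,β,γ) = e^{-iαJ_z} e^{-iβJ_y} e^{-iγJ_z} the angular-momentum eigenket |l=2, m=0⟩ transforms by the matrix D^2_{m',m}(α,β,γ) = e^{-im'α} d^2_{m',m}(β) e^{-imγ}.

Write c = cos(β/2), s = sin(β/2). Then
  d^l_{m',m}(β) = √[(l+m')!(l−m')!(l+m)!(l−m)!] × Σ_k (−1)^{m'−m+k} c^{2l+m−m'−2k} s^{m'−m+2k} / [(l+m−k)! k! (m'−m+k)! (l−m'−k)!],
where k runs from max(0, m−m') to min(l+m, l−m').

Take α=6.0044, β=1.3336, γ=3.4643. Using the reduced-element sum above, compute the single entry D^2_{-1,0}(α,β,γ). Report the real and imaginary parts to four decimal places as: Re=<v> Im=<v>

Re=0.2689 Im=-0.0770

D^2_{-1,0}(6.0044,1.3336,3.4643) = e^{-i·-1·6.0044}·d^2_{-1,0}(1.3336)·e^{-i·0·3.4643}. Compute d first:
Half-angle: c=0.785805, s=0.618475. N=√(1·6·2·2)=4.898979
Admissible k: 1..2 (factorial args all ≥0)
  k=1: (−1)^0·4.8990/(2)·0.7858^3·0.6185^1 = +0.735092
  k=2: (−1)^1·4.8990/(2)·0.7858^1·0.6185^3 = -0.455361
d^2_{-1,0}(1.3336) = +0.735092 -0.455361 = +0.279731
Phases: e^{-i·(-1)·6.0044}=+0.961390-0.275188i, e^{-i·(0)·3.4643}=+1.000000+0.000000i ⇒ D=+0.268930-0.076979i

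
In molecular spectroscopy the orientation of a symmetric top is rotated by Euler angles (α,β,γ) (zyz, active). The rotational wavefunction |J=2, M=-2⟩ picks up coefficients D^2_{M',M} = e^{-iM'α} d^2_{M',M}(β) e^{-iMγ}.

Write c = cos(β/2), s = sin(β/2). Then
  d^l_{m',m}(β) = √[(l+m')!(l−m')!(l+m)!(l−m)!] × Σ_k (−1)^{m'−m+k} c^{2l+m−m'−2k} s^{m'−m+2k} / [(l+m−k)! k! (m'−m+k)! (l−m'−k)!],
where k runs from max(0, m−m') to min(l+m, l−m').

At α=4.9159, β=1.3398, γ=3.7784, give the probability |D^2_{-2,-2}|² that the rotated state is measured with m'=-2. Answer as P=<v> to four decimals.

P=0.1426

First d^2_{-2,-2}(β=1.3398), then the phase factors e^{-i(-2)α} and e^{-i(-2)γ}:
With c≡cos(β/2)=0.783884 and s≡sin(β/2)=0.620908, N=[1·24·1·24]^{1/2}=24.000000
The bounds max(0,m−m')=0 and min(l+m,l−m')=0 give 1 term
  k=0: (−1)^0·24.0000/(24)·0.7839^4·0.6209^0 = +0.377578
d^2_{-2,-2}(1.3398) = +0.377578
|D^2_{-2,-2}|² = |d^2_{-2,-2}(β)|² = (+0.377578)² = 0.142565 (the z-rotation phases have unit modulus)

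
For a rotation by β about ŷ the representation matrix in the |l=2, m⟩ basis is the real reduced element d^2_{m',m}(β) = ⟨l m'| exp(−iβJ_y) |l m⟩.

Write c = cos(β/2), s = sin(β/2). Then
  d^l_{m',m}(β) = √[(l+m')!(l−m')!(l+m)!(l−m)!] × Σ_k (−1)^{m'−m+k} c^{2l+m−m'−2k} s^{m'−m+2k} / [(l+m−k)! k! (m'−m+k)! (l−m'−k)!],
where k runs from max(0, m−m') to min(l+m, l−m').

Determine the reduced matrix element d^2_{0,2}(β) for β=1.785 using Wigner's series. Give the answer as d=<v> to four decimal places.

d^2_{0,2}(β=1.785) via Wigner's sum:
With c≡cos(β/2)=0.627467 and s≡sin(β/2)=0.778643, N=[2·2·24·1]^{1/2}=9.797959
Admissible k: 2..2 (factorial args all ≥0)
  k=2: (−1)^0·9.7980/(4)·0.6275^2·0.7786^2 = +0.584702
d^2_{0,2}(1.785) = +0.584702

d=0.5847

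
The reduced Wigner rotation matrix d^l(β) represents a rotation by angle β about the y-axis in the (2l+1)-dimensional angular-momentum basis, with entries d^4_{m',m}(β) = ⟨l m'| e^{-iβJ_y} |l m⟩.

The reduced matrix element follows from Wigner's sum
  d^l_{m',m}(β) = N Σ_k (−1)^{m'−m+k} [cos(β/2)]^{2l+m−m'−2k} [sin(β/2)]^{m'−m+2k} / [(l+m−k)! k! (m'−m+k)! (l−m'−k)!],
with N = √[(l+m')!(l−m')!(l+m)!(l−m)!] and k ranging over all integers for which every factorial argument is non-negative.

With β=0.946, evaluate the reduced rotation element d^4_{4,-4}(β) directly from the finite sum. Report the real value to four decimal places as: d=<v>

d=0.0019

d^4_{4,-4}(β=0.946) via Wigner's sum:
With c≡cos(β/2)=0.890206 and s≡sin(β/2)=0.455559, N=[40320·1·1·40320]^{1/2}=40320.000000
Admissible k: 0..0 (factorial args all ≥0)
  k=0: (−1)^8·40320.0000/(40320)·0.8902^0·0.4556^8 = +0.001855
d^4_{4,-4}(0.946) = +0.001855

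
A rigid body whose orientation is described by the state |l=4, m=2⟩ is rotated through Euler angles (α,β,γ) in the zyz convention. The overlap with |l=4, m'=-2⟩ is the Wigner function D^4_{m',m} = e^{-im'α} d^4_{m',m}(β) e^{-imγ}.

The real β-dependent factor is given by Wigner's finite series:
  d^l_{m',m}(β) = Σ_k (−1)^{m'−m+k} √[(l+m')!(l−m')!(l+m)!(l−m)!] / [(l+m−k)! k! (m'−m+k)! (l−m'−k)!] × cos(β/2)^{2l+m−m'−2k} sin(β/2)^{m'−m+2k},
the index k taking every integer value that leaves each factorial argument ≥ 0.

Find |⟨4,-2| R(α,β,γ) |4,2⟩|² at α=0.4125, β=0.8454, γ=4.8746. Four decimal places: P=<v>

Split into d^4_{-2,2}(β=0.8454) × two z-phases.
c=cos(0.8454/2)=0.911985, s=sin(0.8454/2)=0.410224; N=√[2·720·720·2]=1440.000000
k: max(0,(2)−(-2))=4 … min(4+(2),4−(-2))=6
  k=4: (−1)^0·1440.0000/(96)·0.9120^4·0.4102^4 = +0.293851
  k=5: (−1)^1·1440.0000/(120)·0.9120^2·0.4102^6 = -0.047565
  k=6: (−1)^2·1440.0000/(1440)·0.9120^0·0.4102^8 = +0.000802
d^4_{-2,2}(0.8454) = +0.293851 -0.047565 +0.000802 = +0.247088
|D^4_{-2,2}|² = |d^4_{-2,2}(β)|² = (+0.247088)² = 0.061053 (the z-rotation phases have unit modulus)

P=0.0611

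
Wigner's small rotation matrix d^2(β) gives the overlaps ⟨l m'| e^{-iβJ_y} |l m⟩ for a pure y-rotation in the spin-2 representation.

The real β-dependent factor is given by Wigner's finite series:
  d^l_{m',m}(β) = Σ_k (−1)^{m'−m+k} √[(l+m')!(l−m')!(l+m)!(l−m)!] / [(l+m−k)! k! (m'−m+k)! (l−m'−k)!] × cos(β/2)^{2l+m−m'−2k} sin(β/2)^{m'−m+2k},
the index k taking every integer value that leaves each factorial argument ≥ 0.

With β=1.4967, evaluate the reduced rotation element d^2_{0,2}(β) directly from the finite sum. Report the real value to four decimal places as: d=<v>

d=0.6090

d^2_{0,2}(β=1.4967) via Wigner's sum:
With c≡cos(β/2)=0.732813 and s≡sin(β/2)=0.680431, N=[2·2·24·1]^{1/2}=9.797959
The bounds max(0,m−m')=2 and min(l+m,l−m')=2 give 1 term
  k=2: (−1)^0·9.7980/(4)·0.7328^2·0.6804^2 = +0.609016
d^2_{0,2}(1.4967) = +0.609016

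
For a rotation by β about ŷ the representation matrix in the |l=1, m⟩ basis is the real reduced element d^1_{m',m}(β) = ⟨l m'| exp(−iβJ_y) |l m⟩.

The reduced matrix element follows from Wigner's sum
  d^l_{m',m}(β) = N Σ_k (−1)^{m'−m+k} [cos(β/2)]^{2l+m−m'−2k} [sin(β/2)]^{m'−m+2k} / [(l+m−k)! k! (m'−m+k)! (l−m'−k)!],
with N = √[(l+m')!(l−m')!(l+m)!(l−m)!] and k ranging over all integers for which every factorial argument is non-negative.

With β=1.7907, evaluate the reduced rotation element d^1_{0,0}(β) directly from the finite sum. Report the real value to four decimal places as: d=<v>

d=-0.2181

d^1_{0,0}(β=1.7907) via Wigner's sum:
c=cos(1.7907/2)=0.625246, s=sin(1.7907/2)=0.780428; N=√[1·1·1·1]=1.000000
k∈{0,1} keeps every argument non-negative
  k=0: (−1)^0·1.0000/(1)·0.6252^2·0.7804^0 = +0.390932
  k=1: (−1)^1·1.0000/(1)·0.6252^0·0.7804^2 = -0.609068
d^1_{0,0}(1.7907) = +0.390932 -0.609068 = -0.218136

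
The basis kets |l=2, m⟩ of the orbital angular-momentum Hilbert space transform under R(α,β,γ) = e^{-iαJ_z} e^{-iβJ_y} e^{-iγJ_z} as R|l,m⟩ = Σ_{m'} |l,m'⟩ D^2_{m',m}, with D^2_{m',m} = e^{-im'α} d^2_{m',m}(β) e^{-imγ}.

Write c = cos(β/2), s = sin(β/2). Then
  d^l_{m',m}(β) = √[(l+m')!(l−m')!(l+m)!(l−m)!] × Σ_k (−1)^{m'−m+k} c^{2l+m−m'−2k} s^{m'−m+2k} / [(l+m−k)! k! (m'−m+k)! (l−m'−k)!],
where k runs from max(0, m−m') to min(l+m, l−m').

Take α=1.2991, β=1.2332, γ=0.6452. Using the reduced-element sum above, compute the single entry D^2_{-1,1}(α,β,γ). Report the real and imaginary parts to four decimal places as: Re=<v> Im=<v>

D^2_{-1,1}(1.2991,1.2332,0.6452) = e^{-i·-1·1.2991}·d^2_{-1,1}(1.2332)·e^{-i·1·0.6452}. Compute d first:
c=cos(1.2332/2)=0.815849, s=sin(1.2332/2)=0.578265; N=√[1·6·6·1]=6.000000
k∈{2,3} keeps every argument non-negative
  k=2: (−1)^0·6.0000/(2)·0.8158^2·0.5783^2 = +0.667720
  k=3: (−1)^1·6.0000/(6)·0.8158^0·0.5783^4 = -0.111817
d^2_{-1,1}(1.2332) = +0.667720 -0.111817 = +0.555903
Attach z-rotation phases: D = e^{-i(-1)(1.2991)}·(+0.555903)·e^{-i(1)(0.6452)} = +0.441230+0.338148i

Re=0.4412 Im=0.3381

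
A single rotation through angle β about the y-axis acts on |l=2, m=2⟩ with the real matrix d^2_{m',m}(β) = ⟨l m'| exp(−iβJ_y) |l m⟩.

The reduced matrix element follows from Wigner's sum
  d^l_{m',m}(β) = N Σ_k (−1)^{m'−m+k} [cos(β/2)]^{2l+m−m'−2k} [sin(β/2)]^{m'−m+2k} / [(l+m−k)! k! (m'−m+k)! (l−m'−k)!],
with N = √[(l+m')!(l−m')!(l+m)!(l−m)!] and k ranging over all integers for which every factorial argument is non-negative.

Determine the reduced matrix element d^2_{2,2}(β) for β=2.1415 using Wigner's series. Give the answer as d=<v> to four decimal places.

d^2_{2,2}(β=2.1415) via Wigner's sum:
c=cos(2.1415/2)=0.479466, s=sin(2.1415/2)=0.877560; N=√[24·1·24·1]=24.000000
Admissible k: 0..0 (factorial args all ≥0)
  k=0: (−1)^0·24.0000/(24)·0.4795^4·0.8776^0 = +0.052848
d^2_{2,2}(2.1415) = +0.052848

d=0.0528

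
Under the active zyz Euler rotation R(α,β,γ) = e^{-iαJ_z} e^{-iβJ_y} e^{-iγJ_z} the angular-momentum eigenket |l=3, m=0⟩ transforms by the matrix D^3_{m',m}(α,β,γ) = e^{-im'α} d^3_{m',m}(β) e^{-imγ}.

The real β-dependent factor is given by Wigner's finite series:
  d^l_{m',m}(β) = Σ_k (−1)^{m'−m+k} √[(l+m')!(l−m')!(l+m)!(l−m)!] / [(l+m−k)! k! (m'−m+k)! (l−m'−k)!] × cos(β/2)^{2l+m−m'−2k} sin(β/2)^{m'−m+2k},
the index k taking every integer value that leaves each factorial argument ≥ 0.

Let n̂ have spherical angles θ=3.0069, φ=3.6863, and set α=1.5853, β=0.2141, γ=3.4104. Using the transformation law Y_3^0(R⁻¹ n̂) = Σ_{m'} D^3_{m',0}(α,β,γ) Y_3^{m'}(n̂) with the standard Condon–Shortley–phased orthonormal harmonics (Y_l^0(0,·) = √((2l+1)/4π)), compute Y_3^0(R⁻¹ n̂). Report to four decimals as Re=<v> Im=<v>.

Need the full column D^3_{m',0} for m'=−3..3 at α=1.5853, β=0.2141, γ=3.4104.
cos(β/2)=0.994276, sin(β/2)=0.106846
d^3_{-3,0}: single k=3 term ⇒ +0.005362;  D = +0.000233-0.005357i
d^3_{-2,0}: k∈[2..3] ⇒ +0.061108 -0.000706 = +0.060403;  D = -0.060377-0.001752i
d^3_{-1,0}: k∈[1..3] ⇒ +0.359651 -0.012460 +0.000048 = +0.347240;  D = -0.005036+0.347203i
d^3_{0,0}: k∈[0..3] ⇒ +0.966142 -0.100411 +0.001160 -0.000001 = +0.866888;  D = +0.866888+0.000000i
d^3_{1,0}: k∈[0..2] ⇒ -0.359651 +0.012460 -0.000048 = -0.347240;  D = +0.005036+0.347203i
d^3_{2,0}: k∈[0..1] ⇒ +0.061108 -0.000706 = +0.060403;  D = -0.060377+0.001752i
d^3_{3,0}: single k=0 term ⇒ -0.005362;  D = -0.000233-0.005357i
Y_3^{m'}(θ=3.0069,φ=3.6863) and Σ D·Y over m':
  (+0.0002-0.0054i)·(+0.0001+0.0010i)  (-0.0604-0.0018i)·(-0.0085+0.0162i)  (-0.0050+0.3472i)·(-0.1451+0.0879i)  (+0.8669+0.0000i)·(-0.7063+0.0000i)  (+0.0050+0.3472i)·(+0.1451+0.0879i)  (-0.0604+0.0018i)·(-0.0085-0.0162i)  (-0.0002-0.0054i)·(-0.0001+0.0010i)
Y_3^0(R⁻¹ n̂) = -0.670744+0.000000i

Re=-0.6707 Im=0.0000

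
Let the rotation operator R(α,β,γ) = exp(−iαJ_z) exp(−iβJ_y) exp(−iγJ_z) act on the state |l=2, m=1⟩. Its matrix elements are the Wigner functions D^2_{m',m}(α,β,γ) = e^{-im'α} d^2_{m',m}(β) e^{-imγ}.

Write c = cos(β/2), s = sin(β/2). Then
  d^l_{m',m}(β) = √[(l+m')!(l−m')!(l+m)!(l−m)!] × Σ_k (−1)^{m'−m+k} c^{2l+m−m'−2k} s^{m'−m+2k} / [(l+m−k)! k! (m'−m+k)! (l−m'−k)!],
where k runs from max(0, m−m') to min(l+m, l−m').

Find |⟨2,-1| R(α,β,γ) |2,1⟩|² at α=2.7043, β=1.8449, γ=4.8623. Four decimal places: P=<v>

P=0.0849

Split into d^2_{-1,1}(β=1.8449) × two z-phases.
With c≡cos(β/2)=0.603869 and s≡sin(β/2)=0.797083, N=[1·6·6·1]^{1/2}=6.000000
k∈{2,3} keeps every argument non-negative
  k=2: (−1)^0·6.0000/(2)·0.6039^2·0.7971^2 = +0.695048
  k=3: (−1)^1·6.0000/(6)·0.6039^0·0.7971^4 = -0.403660
d^2_{-1,1}(1.8449) = +0.695048 -0.403660 = +0.291388
|D^2_{-1,1}|² = |d^2_{-1,1}(β)|² = (+0.291388)² = 0.084907 (the z-rotation phases have unit modulus)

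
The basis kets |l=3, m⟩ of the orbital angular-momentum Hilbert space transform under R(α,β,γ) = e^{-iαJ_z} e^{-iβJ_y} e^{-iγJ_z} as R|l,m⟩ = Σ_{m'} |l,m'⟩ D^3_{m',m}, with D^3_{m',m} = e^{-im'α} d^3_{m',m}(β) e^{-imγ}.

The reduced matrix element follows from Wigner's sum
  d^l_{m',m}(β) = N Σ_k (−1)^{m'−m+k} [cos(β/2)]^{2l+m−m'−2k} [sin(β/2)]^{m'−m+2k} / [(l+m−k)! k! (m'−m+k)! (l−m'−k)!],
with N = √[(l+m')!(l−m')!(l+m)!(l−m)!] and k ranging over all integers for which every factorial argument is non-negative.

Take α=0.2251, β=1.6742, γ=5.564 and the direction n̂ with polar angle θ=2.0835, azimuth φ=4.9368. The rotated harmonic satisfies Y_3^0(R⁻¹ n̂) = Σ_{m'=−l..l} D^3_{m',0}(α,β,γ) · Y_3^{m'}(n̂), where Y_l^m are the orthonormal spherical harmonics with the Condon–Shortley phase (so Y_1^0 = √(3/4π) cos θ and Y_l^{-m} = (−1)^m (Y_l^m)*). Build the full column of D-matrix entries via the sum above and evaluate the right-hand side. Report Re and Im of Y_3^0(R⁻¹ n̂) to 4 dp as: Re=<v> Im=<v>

Need the full column D^3_{m',0} for m'=−3..3 at α=0.2251, β=1.6742, γ=5.564.
cos(β/2)=0.669619, sin(β/2)=0.742704
d^3_{-3,0}: single k=3 term ⇒ +0.550107;  D = +0.429369+0.343889i
d^3_{-2,0}: k∈[2..3] ⇒ +0.607442 -0.747275 = -0.139833;  D = -0.125900-0.060848i
d^3_{-1,0}: k∈[1..3] ⇒ +0.346375 -1.278333 +0.524202 = -0.407756;  D = -0.397469-0.091013i
d^3_{0,0}: k∈[0..3] ⇒ +0.090151 -0.998129 +1.227899 -0.167840 = +0.152080;  D = +0.152080+0.000000i
d^3_{1,0}: k∈[0..2] ⇒ -0.346375 +1.278333 -0.524202 = +0.407756;  D = +0.397469-0.091013i
d^3_{2,0}: k∈[0..1] ⇒ +0.607442 -0.747275 = -0.139833;  D = -0.125900+0.060848i
d^3_{3,0}: single k=0 term ⇒ -0.550107;  D = -0.429369+0.343889i
Y_3^{m'}(θ=2.0835,φ=4.9368) and Σ D·Y over m':
  (+0.4294+0.3439i)·(-0.1721-0.2159i)  (-0.1259-0.0608i)·(+0.3430-0.1652i)  (-0.3975-0.0910i)·(+0.0127+0.0558i)  (+0.1521+0.0000i)·(+0.3289+0.0000i)  (+0.3975-0.0910i)·(-0.0127+0.0558i)  (-0.1259+0.0608i)·(+0.3430+0.1652i)  (-0.4294+0.3439i)·(+0.1721-0.2159i)
Y_3^0(R⁻¹ n̂) = -0.055783+0.000000i

Re=-0.0558 Im=0.0000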